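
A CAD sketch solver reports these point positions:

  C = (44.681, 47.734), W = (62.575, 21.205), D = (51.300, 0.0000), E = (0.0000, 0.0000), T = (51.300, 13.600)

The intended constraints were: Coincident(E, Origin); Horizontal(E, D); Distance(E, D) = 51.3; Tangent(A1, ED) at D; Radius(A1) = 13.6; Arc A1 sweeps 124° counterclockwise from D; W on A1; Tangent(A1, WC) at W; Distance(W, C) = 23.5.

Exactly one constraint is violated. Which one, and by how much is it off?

Distance(W, C) = 23.5 — off by 8.50.

E = (0.00, 0.00) ✓; E.y = 0.00, D.y = 0.00 ✓; |ED| = 51.30 ✓; ∠(TD, DE) = 90.00° ✓; |TD| = 13.60 ✓; bearing(T→W) − bearing(T→D) = 124.0° ✓; |TW| = 13.60 ✓; ∠(TW, WC) = 90.00° ✓; |WC| = 32.00 ✗.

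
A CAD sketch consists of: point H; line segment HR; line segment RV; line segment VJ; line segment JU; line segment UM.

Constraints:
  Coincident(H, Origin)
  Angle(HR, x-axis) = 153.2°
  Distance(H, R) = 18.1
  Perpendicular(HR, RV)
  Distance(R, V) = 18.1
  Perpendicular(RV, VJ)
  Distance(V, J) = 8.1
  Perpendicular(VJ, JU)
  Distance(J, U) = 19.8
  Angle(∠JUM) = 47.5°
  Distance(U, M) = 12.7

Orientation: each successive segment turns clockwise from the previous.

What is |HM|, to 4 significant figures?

20.55

H is at the origin; HR runs at 153.2° with length 18.1, so R = (-16.16, 8.161). HR is perpendicular to RV, so RV runs at 63.20°; with |RV| = 18.1, V = (-7.995, 24.32). The perpendicularity gives VJ at right angles to RV, so VJ runs at -26.80°; with |VJ| = 8.1, J = (-0.7650, 20.66). The perpendicularity gives JU at right angles to VJ, so JU runs at -116.8°; with |JU| = 19.8, U = (-9.692, 2.991). ∠JUM = 47.5° gives UM at 110.7° from the x-axis; with |UM| = 12.7, M = (-14.18, 14.87). Then |HM| = |M − H| = 20.55.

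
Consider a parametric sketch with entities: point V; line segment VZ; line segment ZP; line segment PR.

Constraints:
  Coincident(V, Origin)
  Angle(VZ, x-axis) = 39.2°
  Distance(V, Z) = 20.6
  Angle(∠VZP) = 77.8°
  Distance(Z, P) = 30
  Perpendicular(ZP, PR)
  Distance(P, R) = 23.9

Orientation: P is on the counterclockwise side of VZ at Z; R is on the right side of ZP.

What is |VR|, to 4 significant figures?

50.96

V is at the origin; VZ runs at 39.2° with length 20.6, so Z = 20.6·(cos 39.2°, sin 39.2°) = (15.96, 13.02). ∠VZP = 77.8°, so ZP runs at 39.2° + (180° − 77.8°) = 141.4° from the x-axis; with |ZP| = 30.0, P = Z + 30.0·(cos 141.4°, sin 141.4°) = (-7.482, 31.74). The perpendicularity gives PR at right angles to ZP; with |PR| = 23.9 on the right of ZP, R = P + 23.9·(0.6239, 0.7815) = (7.429, 50.41). Then |VR| = |R − V| = 50.96.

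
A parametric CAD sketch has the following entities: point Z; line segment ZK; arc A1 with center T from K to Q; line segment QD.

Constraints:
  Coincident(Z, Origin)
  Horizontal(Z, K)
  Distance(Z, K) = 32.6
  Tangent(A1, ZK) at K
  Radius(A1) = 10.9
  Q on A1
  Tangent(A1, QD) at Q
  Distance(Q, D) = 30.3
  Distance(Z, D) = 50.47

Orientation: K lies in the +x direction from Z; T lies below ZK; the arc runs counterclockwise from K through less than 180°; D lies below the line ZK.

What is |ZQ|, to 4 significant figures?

25.31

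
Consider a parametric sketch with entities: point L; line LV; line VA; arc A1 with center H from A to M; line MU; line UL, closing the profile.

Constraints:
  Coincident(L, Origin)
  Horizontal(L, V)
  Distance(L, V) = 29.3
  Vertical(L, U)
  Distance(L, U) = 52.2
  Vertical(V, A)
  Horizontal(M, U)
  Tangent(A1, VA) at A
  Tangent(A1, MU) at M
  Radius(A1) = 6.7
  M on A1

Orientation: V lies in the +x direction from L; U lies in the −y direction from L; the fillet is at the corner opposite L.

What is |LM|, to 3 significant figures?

56.9

L is at the origin; LV is horizontal with |LV| = 29.3 and V on the +x side, so V = (29.3, 0.00). L and U share the same x with |LU| = 52.2 and U on the −y side, so U = (0.00, -52.2). The virtual corner opposite L is at (29.3, -52.2). A1 meets VA tangentially, so HA is at right angles to VA and A1 meets MU tangentially, so HM is at right angles to MU, with radius 6.7, so the center H sits 6.7 in from both sides at H = (22.6, -45.5). That places the tangent points at A = (29.3, -45.5) on VA and M = (22.6, -52.2) on MU. Then |LM| = |M − L| = 56.9.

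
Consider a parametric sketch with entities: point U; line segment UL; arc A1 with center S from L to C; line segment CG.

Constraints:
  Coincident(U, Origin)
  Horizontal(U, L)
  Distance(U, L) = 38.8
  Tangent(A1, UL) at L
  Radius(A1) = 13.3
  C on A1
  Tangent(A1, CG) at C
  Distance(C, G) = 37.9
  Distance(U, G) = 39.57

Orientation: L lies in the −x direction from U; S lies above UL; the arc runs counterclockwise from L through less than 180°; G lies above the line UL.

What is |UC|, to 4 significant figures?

28.17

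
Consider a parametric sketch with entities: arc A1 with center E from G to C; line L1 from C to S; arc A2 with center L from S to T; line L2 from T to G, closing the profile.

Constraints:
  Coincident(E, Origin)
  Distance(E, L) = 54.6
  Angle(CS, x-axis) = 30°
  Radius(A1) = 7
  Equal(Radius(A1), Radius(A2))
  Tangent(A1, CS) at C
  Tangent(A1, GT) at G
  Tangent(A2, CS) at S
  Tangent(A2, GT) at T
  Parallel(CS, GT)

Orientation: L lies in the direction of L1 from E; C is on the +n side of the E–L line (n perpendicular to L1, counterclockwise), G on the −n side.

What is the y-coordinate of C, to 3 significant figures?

6.06

The slot axis is L1's direction at 30.0°, so u = (cos 30.0°, sin 30.0°) = (0.866, 0.500) and n = (−sin 30.0°, cos 30.0°) = (-0.500, 0.866). E is at the origin and L lies 54.6 along u from E, so L = 54.6·u = (47.3, 27.3). Tangency of A1 to both parallel lines with radius 7.0 puts C and G at E ± 7.0·n: C = (-3.50, 6.06), G = (3.50, -6.06). So C.y = 6.06.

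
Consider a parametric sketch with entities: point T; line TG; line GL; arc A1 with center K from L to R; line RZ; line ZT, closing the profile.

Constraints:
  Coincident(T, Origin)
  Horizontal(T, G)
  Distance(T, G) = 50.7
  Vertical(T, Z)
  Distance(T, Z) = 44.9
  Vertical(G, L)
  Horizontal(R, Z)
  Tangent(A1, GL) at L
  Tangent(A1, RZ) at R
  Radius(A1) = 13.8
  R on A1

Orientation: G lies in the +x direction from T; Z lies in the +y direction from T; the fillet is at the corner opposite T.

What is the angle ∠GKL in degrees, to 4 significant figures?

66.07°

T is at the origin; TG is horizontal with |TG| = 50.7 and G on the +x side, so G = (50.70, 0.000). TZ is vertical with |TZ| = 44.9 and Z on the +y side, so Z = (0.000, 44.90). The virtual corner opposite T is at (50.70, 44.90). The tangent condition forces KL to be normal to GL and A1 meets RZ tangentially, so KR is at right angles to RZ, with radius 13.8, so the center K sits 13.8 in from both sides at K = (36.90, 31.10). That places the tangent points at L = (50.70, 31.10) on GL and R = (36.90, 44.90) on RZ. Then cos ∠GKL = KG·KL / (|KG||KL|), giving 66.07°.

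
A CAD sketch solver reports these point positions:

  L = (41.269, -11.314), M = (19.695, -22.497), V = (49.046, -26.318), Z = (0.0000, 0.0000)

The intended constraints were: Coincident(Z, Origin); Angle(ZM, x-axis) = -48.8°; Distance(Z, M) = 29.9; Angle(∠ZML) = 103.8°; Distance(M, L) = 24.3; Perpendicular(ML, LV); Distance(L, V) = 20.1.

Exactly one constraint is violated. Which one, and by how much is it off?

Distance(L, V) = 20.1 — off by 3.20.

Z = (0.00, 0.00) ✓; ZM at -48.80° ✓; |ZM| = 29.90 ✓; ∠ZML = 103.8° ✓; |ML| = 24.30 ✓; ∠(ML, LV) = 90.00° ✓; |LV| = 16.90 ✗.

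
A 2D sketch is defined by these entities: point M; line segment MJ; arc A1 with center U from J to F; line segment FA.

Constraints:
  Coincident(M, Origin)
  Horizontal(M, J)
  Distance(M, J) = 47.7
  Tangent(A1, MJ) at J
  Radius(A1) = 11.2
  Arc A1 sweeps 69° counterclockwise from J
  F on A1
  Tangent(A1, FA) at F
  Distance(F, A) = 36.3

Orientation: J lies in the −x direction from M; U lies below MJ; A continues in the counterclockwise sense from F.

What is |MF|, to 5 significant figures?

58.598

A1 meets MJ tangentially, so UJ is at right angles to MJ, so U = J + (0, -11.2) = (-47.700, -11.200). On A1, J sits at bearing 90° from U; a 69° counterclockwise sweep puts F at bearing 159°, so F = U + 11.2·(cos 159°, sin 159°) = (-58.156, -7.1863). Then |MF| = |F − M| = 58.598.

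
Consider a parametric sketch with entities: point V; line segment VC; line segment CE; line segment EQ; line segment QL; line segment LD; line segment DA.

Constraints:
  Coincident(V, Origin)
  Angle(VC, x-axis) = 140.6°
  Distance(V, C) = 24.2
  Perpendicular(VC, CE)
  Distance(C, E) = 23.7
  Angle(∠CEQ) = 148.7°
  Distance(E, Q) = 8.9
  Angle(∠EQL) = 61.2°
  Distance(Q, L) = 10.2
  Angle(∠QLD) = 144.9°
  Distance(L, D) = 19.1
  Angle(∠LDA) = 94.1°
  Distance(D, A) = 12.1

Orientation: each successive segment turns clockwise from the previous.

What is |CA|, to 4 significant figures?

5.520

V is at the origin; VC runs at 140.6° with length 24.2, so C = (-18.70, 15.36). The perpendicularity gives CE at right angles to VC, so CE runs at 50.60°; with |CE| = 23.7, E = (-3.657, 33.67). ∠CEQ = 148.7° gives EQ at 19.30° from the x-axis; with |EQ| = 8.9, Q = (4.743, 36.62). ∠EQL = 61.2° gives QL at -99.50° from the x-axis; with |QL| = 10.2, L = (3.059, 26.56). ∠QLD = 144.9° gives LD at -134.6° from the x-axis; with |LD| = 19.1, D = (-10.35, 12.96). ∠LDA = 94.1° gives DA at 139.5° from the x-axis; with |DA| = 12.1, A = (-19.55, 20.81). Then |CA| = |A − C| = 5.520.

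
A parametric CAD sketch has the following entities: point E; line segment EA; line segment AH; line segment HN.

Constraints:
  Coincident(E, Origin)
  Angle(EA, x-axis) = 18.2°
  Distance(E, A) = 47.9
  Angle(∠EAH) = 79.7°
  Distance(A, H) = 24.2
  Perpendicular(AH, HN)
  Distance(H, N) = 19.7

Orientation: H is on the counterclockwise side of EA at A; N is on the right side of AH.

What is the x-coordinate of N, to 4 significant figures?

51.27

E is at the origin; EA runs at 18.2° with length 47.9, so A = 47.9·(cos 18.2°, sin 18.2°) = (45.50, 14.96). ∠EAH = 79.7°, so AH runs at 18.2° + (180° − 79.7°) = 118.5° from the x-axis; with |AH| = 24.2, H = A + 24.2·(cos 118.5°, sin 118.5°) = (33.96, 36.23). The perpendicularity gives HN at right angles to AH; with |HN| = 19.7 on the right of AH, N = H + 19.7·(0.8788, 0.4772) = (51.27, 45.63). So N.x = 51.27.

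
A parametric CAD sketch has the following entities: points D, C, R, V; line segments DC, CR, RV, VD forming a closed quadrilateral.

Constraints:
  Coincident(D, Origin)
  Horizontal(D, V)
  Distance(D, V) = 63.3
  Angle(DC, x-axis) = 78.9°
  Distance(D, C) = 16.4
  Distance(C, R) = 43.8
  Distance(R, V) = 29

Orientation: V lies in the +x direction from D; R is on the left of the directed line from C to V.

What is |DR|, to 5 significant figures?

51.950

D is at the origin; D and V share the same y with |DV| = 63.3 and V in +x, so V = (63.3, 0). DC runs at 78.9° with |DC| = 16.4, so C = (3.1574, 16.093). R is determined by |CR| = 43.8 and |RV| = 29.0 together: it lies at the intersection of circle(C, 43.8) and circle(V, 29.0). With |CV| = 62.259, the foot of the radical line on CV is 39.782 from C and the perpendicular offset is √(43.8² − 39.782²) = 18.325. Taking the left-of-CV solution: R = (46.324, 23.512).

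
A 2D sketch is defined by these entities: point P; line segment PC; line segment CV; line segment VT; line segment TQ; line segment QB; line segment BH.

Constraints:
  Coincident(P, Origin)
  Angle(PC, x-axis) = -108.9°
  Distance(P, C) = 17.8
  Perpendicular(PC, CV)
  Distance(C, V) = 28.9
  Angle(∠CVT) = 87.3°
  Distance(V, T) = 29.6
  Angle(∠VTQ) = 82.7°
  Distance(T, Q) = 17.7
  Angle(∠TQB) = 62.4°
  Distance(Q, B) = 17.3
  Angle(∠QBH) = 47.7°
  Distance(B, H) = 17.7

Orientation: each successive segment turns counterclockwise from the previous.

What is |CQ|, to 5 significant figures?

28.344

∠CVT = 87.3° gives VT at 73.800° from the x-axis; with |VT| = 29.6, T = (29.834, 2.2232). ∠VTQ = 82.7° gives TQ at 171.10° from the x-axis; with |TQ| = 17.7, Q = (12.347, 4.9615). Then |CQ| = |Q − C| = 28.344.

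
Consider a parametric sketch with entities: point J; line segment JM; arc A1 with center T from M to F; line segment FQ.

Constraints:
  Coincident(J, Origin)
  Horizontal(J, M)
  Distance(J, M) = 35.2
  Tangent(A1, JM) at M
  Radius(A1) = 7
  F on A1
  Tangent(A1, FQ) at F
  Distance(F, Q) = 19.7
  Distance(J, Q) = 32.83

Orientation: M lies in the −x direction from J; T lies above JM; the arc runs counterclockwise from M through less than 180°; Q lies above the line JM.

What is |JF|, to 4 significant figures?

28.94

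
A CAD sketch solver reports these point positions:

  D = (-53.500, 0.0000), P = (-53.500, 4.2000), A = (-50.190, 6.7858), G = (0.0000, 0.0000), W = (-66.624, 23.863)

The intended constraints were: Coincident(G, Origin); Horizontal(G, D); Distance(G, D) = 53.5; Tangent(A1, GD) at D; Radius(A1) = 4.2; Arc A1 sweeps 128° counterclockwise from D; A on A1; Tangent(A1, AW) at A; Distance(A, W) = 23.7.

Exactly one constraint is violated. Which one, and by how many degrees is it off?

Tangent(A1, AW) at A — off by 5.90°.

G = (0.00, 0.00) ✓; G.y = 0.00, D.y = 0.00 ✓; |GD| = 53.50 ✓; ∠(PD, DG) = 90.00° ✓; |PD| = 4.200 ✓; bearing(P→A) − bearing(P→D) = 128.0° ✓; |PA| = 4.200 ✓; ∠(PA, AW) = 84.10° ✗; |AW| = 23.70 ✓.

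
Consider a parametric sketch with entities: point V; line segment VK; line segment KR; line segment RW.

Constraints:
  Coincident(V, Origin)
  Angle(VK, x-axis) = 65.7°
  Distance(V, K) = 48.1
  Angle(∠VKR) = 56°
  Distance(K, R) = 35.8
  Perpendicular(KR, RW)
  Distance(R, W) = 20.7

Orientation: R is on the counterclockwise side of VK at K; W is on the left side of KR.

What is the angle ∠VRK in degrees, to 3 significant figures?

77.4°

V is at the origin; VK runs at 65.7° with length 48.1, so K = 48.1·(cos 65.7°, sin 65.7°) = (19.8, 43.8). ∠VKR = 56.0°, so KR runs at 65.7° + (180° − 56.0°) = 190° from the x-axis; with |KR| = 35.8, R = K + 35.8·(cos 190°, sin 190°) = (-15.5, 37.8). Then cos ∠VRK = RV·RK / (|RV||RK|), giving 77.4°.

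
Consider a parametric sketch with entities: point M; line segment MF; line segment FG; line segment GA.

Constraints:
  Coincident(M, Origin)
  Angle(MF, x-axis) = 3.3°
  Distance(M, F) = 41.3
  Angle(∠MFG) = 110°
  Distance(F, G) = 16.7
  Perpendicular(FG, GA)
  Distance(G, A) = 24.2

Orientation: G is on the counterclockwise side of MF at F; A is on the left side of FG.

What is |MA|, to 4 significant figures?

34.11

M is at the origin; MF runs at 3.3° with length 41.3, so F = 41.3·(cos 3.3°, sin 3.3°) = (41.23, 2.377). ∠MFG = 110.0°, so FG runs at 3.3° + (180° − 110.0°) = 73.30° from the x-axis; with |FG| = 16.7, G = F + 16.7·(cos 73.30°, sin 73.30°) = (46.03, 18.37). FG is perpendicular to GA; with |GA| = 24.2 on the left of FG, A = G + 24.2·(-0.9578, 0.2874) = (22.85, 25.33). Then |MA| = |A − M| = 34.11.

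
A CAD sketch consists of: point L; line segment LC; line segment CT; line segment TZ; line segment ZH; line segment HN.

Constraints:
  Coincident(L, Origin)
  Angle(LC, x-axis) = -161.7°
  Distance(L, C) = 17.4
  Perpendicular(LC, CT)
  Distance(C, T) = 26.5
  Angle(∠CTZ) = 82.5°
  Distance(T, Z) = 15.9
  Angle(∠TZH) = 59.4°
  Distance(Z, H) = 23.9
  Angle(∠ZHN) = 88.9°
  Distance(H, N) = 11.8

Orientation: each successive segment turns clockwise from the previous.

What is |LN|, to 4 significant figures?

28.68

∠TZH = 59.4° gives ZH at -109.8° from the x-axis; with |ZH| = 23.9, H = (-17.32, 0.1886). ∠ZHN = 88.9° gives HN at 159.1° from the x-axis; with |HN| = 11.8, N = (-28.34, 4.398). Then |LN| = |N − L| = 28.68.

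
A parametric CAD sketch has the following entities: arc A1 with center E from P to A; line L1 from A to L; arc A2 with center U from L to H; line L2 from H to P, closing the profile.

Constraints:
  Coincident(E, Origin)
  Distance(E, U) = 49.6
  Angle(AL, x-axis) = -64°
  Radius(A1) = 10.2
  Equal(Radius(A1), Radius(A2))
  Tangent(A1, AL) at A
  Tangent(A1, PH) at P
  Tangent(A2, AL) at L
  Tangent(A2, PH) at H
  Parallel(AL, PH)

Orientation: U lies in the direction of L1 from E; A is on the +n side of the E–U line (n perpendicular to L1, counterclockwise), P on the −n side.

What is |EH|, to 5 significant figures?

50.638

The slot axis is L1's direction at -64.0°, so u = (cos -64.0°, sin -64.0°) = (0.43837, -0.89879) and n = (−sin -64.0°, cos -64.0°) = (0.89879, 0.43837). E is at the origin and U lies 49.6 along u from E, so U = 49.6·u = (21.743, -44.580). Tangency of A1 to both parallel lines with radius 10.2 puts A and P at E ± 10.2·n: A = (9.1677, 4.4714), P = (-9.1677, -4.4714). Equal radii place L and H the same way about U: L = U + 10.2·n = (30.911, -40.109), H = U − 10.2·n = (12.576, -49.052). Then |EH| = |H − E| = 50.638.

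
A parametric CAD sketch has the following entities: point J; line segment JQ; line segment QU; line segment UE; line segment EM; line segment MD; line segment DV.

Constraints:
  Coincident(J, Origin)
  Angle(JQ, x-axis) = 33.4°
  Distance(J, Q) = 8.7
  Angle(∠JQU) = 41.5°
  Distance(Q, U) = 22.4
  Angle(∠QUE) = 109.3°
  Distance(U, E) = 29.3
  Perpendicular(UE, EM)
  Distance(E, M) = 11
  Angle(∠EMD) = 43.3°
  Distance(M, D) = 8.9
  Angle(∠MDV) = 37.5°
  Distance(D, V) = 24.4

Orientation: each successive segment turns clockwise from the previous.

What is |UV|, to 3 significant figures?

48.0

J is at the origin; JQ runs at 33.4° with length 8.7, so Q = (7.26, 4.79). ∠JQU = 41.5° gives QU at -105° from the x-axis; with |QU| = 22.4, U = (1.43, -16.8). ∠QUE = 109.3° gives UE at -176° from the x-axis; with |UE| = 29.3, E = (-27.8, -19.0). UE ⟂ EM, so EM runs at 94.2°; with |EM| = 11.0, M = (-28.6, -8.01). ∠EMD = 43.3° gives MD at -42.5° from the x-axis; with |MD| = 8.9, D = (-22.0, -14.0). ∠MDV = 37.5° gives DV at 175° from the x-axis; with |DV| = 24.4, V = (-46.3, -11.9). Then |UV| = |V − U| = 48.0.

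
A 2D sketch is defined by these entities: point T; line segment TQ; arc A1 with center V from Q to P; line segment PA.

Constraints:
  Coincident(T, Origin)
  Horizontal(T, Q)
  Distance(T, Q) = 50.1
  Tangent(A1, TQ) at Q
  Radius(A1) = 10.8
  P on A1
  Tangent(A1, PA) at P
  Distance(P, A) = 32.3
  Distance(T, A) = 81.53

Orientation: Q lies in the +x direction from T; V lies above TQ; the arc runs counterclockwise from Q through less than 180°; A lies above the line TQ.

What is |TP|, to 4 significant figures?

60.27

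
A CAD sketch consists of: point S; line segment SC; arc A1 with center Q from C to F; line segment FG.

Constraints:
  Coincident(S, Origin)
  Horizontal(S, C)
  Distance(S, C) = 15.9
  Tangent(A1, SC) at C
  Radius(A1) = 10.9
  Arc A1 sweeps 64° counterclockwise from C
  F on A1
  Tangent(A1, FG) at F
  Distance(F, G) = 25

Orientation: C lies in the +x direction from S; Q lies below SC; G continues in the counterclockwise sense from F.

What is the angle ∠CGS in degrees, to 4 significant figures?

26.34°

S is at the origin; S and C share the same y with |SC| = 15.9 and C on the +x side, so C = (15.90, 0.000). The tangent condition forces QC to be normal to SC, so Q = C + (0, -10.9) = (15.90, -10.90). On A1, C sits at bearing 90° from Q; a 64° counterclockwise sweep puts F at bearing 154°, so F = Q + 10.9·(cos 154°, sin 154°) = (6.103, -6.122). Since A1 is tangent to FG there, QF ⟂ FG, so FG runs along (−sin 154°, cos 154°); with |FG| = 25.0, G = (-4.856, -28.59). Then cos ∠CGS = GC·GS / (|GC||GS|), giving 26.34°.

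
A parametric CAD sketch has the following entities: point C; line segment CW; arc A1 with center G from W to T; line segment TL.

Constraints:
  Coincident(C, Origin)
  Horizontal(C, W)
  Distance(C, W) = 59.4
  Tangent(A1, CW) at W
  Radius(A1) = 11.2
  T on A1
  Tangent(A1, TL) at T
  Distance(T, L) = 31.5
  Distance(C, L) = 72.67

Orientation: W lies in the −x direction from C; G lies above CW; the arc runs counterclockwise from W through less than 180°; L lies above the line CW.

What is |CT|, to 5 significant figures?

50.703

Checks: ∠(GW, WC) = 90.00° ✓; |GT| = 11.20 ✓; ∠(GT, TL) = 90.00° ✓; |TL| = 31.50 ✓; |CL| = 72.67 ✓.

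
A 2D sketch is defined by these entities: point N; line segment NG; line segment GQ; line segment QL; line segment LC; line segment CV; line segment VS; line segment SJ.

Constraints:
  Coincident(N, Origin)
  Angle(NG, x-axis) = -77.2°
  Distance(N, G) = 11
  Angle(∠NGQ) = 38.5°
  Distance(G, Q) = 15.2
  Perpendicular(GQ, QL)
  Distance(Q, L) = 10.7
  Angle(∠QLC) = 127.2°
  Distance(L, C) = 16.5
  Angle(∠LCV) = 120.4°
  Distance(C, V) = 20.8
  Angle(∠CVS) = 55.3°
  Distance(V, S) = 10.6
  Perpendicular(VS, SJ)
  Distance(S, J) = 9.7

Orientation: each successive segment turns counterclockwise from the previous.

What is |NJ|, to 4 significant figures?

14.27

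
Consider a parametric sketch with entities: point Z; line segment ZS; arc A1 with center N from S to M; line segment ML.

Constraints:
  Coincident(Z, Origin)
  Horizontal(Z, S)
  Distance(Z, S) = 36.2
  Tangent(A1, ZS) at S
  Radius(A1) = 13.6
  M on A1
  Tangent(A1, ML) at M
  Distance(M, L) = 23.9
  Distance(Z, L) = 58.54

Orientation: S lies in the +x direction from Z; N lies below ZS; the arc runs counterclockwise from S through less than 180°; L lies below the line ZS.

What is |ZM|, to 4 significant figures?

34.73

Z is at the origin; ZS is horizontal with |ZS| = 36.2 and S on the +x side, so S = (36.20, 0.000). Tangency of A1 to ZS means the radius NS is perpendicular to ZS, so N = S + (0, -13.6) = (36.20, -13.60). Since NM ⟂ ML (tangency), |NL| = √(13.6² + 23.9²) = 27.50 regardless of where M sits on A1. So L lies on both circle(Z, 58.54) and circle(N, 27.50); the below-ZS intersection is L = (42.37, -40.40). M is the foot of the tangent from L: M = (26.19, -22.81).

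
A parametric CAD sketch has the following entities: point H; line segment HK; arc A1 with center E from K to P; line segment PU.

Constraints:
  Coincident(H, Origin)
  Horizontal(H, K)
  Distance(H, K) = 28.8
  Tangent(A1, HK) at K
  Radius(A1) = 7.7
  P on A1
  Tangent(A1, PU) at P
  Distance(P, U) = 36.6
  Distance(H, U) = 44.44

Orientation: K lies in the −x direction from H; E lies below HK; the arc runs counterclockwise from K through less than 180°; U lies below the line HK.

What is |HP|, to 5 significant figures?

37.143

Checks: |EP| = 7.700 ✓; ∠(EP, PU) = 90.00° ✓; |PU| = 36.60 ✓; |HU| = 44.44 ✓.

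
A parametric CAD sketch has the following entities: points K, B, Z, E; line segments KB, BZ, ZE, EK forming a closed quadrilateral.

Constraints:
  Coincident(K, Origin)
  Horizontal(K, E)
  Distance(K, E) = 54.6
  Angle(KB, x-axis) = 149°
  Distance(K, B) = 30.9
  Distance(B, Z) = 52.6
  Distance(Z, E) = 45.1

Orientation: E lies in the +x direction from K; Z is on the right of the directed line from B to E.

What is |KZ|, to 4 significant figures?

22.74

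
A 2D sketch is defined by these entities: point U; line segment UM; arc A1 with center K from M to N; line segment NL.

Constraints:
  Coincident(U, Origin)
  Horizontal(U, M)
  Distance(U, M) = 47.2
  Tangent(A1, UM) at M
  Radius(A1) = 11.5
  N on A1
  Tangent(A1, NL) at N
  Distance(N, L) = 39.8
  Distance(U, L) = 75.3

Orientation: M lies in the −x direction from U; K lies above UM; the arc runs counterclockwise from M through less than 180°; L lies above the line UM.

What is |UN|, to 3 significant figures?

40.4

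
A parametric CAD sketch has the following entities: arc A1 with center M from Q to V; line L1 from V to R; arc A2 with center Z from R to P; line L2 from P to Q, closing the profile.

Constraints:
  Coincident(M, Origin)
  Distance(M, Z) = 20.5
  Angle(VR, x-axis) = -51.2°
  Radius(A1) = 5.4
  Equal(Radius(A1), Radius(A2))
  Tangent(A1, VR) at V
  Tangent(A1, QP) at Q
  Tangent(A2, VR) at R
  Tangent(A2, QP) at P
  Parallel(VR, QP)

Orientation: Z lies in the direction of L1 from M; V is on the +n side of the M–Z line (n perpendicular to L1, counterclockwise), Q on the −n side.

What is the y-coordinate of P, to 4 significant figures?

-19.36

The slot axis is L1's direction at -51.2°, so u = (cos -51.2°, sin -51.2°) = (0.6266, -0.7793) and n = (−sin -51.2°, cos -51.2°) = (0.7793, 0.6266). M is at the origin and Z lies 20.5 along u from M, so Z = 20.5·u = (12.85, -15.98). Tangency of A1 to both parallel lines with radius 5.4 puts V and Q at M ± 5.4·n: V = (4.208, 3.384), Q = (-4.208, -3.384). Equal radii place R and P the same way about Z: R = Z + 5.4·n = (17.05, -12.59), P = Z − 5.4·n = (8.637, -19.36). So P.y = -19.36.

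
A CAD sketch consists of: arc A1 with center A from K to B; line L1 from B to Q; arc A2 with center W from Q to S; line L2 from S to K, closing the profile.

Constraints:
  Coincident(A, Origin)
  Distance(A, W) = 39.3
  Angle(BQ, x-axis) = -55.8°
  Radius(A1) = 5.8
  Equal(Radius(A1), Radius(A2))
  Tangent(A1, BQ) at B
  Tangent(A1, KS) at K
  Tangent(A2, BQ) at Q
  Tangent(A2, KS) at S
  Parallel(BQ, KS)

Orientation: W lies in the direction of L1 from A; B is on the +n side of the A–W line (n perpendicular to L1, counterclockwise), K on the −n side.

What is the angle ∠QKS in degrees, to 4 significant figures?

16.44°

The slot axis is L1's direction at -55.8°, so u = (cos -55.8°, sin -55.8°) = (0.5621, -0.8271) and n = (−sin -55.8°, cos -55.8°) = (0.8271, 0.5621). A is at the origin and W lies 39.3 along u from A, so W = 39.3·u = (22.09, -32.50). Tangency of A1 to both parallel lines with radius 5.8 puts B and K at A ± 5.8·n: B = (4.797, 3.260), K = (-4.797, -3.260). Equal radii place Q and S the same way about W: Q = W + 5.8·n = (26.89, -29.24), S = W − 5.8·n = (17.29, -35.76). Then cos ∠QKS = KQ·KS / (|KQ||KS|), giving 16.44°.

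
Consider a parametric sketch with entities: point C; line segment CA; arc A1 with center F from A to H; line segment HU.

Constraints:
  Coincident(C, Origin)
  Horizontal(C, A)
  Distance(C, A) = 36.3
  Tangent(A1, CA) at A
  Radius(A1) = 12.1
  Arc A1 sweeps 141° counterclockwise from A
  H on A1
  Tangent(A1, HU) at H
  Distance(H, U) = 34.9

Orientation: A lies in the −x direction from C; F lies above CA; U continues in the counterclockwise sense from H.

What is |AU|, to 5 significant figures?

47.644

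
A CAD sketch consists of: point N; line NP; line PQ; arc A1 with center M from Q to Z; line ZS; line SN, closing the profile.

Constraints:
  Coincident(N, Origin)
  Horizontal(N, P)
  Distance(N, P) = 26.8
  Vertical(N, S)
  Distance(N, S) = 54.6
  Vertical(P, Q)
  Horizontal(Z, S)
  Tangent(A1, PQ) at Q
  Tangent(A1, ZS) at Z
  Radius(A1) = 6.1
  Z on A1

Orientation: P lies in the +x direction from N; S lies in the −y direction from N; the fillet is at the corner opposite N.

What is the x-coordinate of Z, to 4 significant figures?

20.70

N is at the origin; NP is horizontal with |NP| = 26.8 and P on the +x side, so P = (26.80, 0.000). N and S share the same x with |NS| = 54.6 and S on the −y side, so S = (0.000, -54.60). The virtual corner opposite N is at (26.80, -54.60). The tangent condition forces MQ to be normal to PQ and since A1 is tangent to ZS there, MZ ⟂ ZS, with radius 6.1, so the center M sits 6.1 in from both sides at M = (20.70, -48.50). That places the tangent points at Q = (26.80, -48.50) on PQ and Z = (20.70, -54.60) on ZS. So Z.x = 20.70.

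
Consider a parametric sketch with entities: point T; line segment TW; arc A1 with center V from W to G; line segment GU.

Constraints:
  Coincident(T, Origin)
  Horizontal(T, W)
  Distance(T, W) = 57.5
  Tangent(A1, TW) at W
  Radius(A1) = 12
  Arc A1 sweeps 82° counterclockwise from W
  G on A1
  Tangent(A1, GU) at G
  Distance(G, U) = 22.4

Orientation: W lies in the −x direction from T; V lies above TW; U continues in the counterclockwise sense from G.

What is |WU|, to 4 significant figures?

35.81

T is at the origin; T and W share the same y with |TW| = 57.5 and W on the −x side, so W = (-57.50, 0.000). Tangency of A1 to TW means the radius VW is perpendicular to TW, so V = W + (0, 12) = (-57.50, 12.00). On A1, W sits at bearing -90° from V; an 82° counterclockwise sweep puts G at bearing -8°, so G = V + 12.0·(cos -8°, sin -8°) = (-45.62, 10.33). A1 meets GU tangentially, so VG is at right angles to GU, so GU runs along (−sin -8°, cos -8°); with |GU| = 22.4, U = (-42.50, 32.51). Then |WU| = |U − W| = 35.81.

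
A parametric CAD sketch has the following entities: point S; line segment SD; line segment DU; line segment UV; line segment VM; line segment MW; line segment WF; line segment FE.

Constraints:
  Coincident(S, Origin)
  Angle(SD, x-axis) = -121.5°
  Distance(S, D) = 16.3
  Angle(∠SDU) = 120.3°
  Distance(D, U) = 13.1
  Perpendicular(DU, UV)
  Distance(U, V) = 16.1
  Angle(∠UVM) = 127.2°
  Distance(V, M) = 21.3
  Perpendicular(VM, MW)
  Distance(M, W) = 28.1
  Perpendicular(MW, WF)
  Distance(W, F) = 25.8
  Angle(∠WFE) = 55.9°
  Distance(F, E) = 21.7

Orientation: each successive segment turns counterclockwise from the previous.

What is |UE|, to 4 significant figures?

17.61

S is at the origin; SD runs at -121.5° with length 16.3, so D = (-8.517, -13.90). ∠SDU = 120.3° gives DU at -61.80° from the x-axis; with |DU| = 13.1, U = (-2.326, -25.44). DU ⟂ UV, so UV runs at 28.20°; with |UV| = 16.1, V = (11.86, -17.84). ∠UVM = 127.2° gives VM at 81.00° from the x-axis; with |VM| = 21.3, M = (15.19, 3.203). VM ⟂ MW, so MW runs at 171.0°; with |MW| = 28.1, W = (-12.56, 7.599). MW ⟂ WF, so WF runs at -99.00°; with |WF| = 25.8, F = (-16.60, -17.88). ∠WFE = 55.9° gives FE at 25.10° from the x-axis; with |FE| = 21.7, E = (3.056, -8.679). Then |UE| = |E − U| = 17.61.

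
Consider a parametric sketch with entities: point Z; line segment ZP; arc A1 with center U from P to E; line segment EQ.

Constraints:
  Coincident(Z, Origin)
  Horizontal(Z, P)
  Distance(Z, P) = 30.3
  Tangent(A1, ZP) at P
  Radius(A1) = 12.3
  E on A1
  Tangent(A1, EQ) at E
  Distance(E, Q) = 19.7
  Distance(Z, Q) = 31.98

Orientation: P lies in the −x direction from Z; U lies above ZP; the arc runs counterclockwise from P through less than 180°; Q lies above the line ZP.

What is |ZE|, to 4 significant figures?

20.66

Z is at the origin; ZP is horizontal with |ZP| = 30.3 and P on the −x side, so P = (-30.30, 0.000). A1 meets ZP tangentially, so UP is at right angles to ZP, so U = P + (0, 12.3) = (-30.30, 12.30). Since UE ⟂ EQ (tangency), |UQ| = √(12.3² + 19.7²) = 23.22 regardless of where E sits on A1. So Q lies on both circle(Z, 31.98) and circle(U, 23.22); the above-ZP intersection is Q = (-13.94, 28.78). E is the foot of the tangent from Q: E = (-18.31, 9.573).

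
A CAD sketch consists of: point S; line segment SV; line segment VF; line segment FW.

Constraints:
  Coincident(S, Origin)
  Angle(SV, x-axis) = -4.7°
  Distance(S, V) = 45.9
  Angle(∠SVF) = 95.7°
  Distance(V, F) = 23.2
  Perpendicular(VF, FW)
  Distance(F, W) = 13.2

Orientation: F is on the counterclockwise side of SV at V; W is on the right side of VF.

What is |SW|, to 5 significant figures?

65.089

S is at the origin; SV runs at -4.7° with length 45.9, so V = 45.9·(cos -4.7°, sin -4.7°) = (45.746, -3.7610). ∠SVF = 95.7°, so VF runs at -4.7° + (180° − 95.7°) = 79.600° from the x-axis; with |VF| = 23.2, F = V + 23.2·(cos 79.600°, sin 79.600°) = (49.934, 19.058). The perpendicularity gives FW at right angles to VF; with |FW| = 13.2 on the right of VF, W = F + 13.2·(0.98357, -0.18052) = (62.917, 16.675). Then |SW| = |W − S| = 65.089.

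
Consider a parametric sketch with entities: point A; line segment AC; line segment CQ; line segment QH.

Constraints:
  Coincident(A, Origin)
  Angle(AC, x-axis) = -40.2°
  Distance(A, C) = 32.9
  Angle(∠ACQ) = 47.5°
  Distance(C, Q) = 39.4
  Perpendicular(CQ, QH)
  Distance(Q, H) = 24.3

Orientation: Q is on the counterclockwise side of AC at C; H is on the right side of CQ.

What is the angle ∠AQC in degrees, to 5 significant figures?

54.702°

A is at the origin; AC runs at -40.2° with length 32.9, so C = 32.9·(cos -40.2°, sin -40.2°) = (25.129, -21.236). ∠ACQ = 47.5°, so CQ runs at -40.2° + (180° − 47.5°) = 92.300° from the x-axis; with |CQ| = 39.4, Q = C + 39.4·(cos 92.300°, sin 92.300°) = (23.548, 18.133). Then cos ∠AQC = QA·QC / (|QA||QC|), giving 54.702°.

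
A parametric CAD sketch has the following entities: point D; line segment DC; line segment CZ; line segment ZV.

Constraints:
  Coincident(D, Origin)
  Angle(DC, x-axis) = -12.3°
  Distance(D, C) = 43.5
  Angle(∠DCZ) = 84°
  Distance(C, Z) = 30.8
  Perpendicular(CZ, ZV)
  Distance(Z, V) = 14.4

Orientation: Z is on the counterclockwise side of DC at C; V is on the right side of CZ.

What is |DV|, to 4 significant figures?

63.36

D is at the origin; DC runs at -12.3° with length 43.5, so C = 43.5·(cos -12.3°, sin -12.3°) = (42.50, -9.267). ∠DCZ = 84.0°, so CZ runs at -12.3° + (180° − 84.0°) = 83.70° from the x-axis; with |CZ| = 30.8, Z = C + 30.8·(cos 83.70°, sin 83.70°) = (45.88, 21.35). CZ ⟂ ZV; with |ZV| = 14.4 on the right of CZ, V = Z + 14.4·(0.9940, -0.1097) = (60.19, 19.77). Then |DV| = |V − D| = 63.36.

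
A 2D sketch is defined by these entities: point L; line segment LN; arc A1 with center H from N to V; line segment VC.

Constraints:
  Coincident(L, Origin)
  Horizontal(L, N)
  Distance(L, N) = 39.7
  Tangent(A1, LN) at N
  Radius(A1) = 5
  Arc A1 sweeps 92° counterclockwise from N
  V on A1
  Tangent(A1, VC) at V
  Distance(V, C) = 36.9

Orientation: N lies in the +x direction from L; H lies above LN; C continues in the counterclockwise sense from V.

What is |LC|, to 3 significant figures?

60.4

On A1, N sits at bearing -90° from H; a 92° counterclockwise sweep puts V at bearing 2°, so V = H + 5.0·(cos 2°, sin 2°) = (44.7, 5.17). Since A1 is tangent to VC there, HV ⟂ VC, so VC runs along (−sin 2°, cos 2°); with |VC| = 36.9, C = (43.4, 42.1). Then |LC| = |C − L| = 60.4.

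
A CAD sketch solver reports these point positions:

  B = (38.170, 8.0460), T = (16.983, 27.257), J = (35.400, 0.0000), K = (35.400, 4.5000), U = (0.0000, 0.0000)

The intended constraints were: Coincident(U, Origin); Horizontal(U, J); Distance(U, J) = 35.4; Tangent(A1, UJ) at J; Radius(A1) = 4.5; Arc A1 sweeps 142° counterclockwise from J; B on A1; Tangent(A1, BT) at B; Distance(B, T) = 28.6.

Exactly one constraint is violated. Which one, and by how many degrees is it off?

Tangent(A1, BT) at B — off by 4.20°.

U = (0.00, 0.00) ✓; U.y = 0.00, J.y = 0.00 ✓; |UJ| = 35.40 ✓; ∠(KJ, JU) = 90.00° ✓; |KJ| = 4.500 ✓; bearing(K→B) − bearing(K→J) = 142.0° ✓; |KB| = 4.500 ✓; ∠(KB, BT) = 94.20° ✗; |BT| = 28.60 ✓.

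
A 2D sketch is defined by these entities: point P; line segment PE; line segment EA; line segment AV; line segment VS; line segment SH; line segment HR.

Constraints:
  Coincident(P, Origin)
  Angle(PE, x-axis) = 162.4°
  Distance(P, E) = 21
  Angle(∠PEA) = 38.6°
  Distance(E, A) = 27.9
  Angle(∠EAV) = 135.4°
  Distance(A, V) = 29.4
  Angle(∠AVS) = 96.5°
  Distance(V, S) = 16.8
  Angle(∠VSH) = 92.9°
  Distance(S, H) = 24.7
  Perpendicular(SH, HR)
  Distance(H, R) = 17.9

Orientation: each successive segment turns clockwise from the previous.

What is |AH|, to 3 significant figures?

21.9

P is at the origin; PE runs at 162.4° with length 21.0, so E = (-20.0, 6.35). ∠PEA = 38.6° gives EA at 21.0° from the x-axis; with |EA| = 27.9, A = (6.03, 16.3). ∠EAV = 135.4° gives AV at -23.6° from the x-axis; with |AV| = 29.4, V = (33.0, 4.58). ∠AVS = 96.5° gives VS at -107° from the x-axis; with |VS| = 16.8, S = (28.0, -11.5). ∠VSH = 92.9° gives SH at 166° from the x-axis; with |SH| = 24.7, H = (4.09, -5.42). Then |AH| = |H − A| = 21.9.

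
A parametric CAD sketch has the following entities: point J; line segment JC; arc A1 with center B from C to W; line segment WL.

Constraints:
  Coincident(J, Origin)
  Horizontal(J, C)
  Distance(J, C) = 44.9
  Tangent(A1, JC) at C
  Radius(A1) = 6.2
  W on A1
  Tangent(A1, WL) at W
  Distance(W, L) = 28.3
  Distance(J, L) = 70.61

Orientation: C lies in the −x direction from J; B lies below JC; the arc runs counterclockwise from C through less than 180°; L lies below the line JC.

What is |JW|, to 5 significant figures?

50.206

Checks: |BW| = 6.200 ✓; ∠(BW, WL) = 90.00° ✓; |WL| = 28.30 ✓; |JL| = 70.61 ✓.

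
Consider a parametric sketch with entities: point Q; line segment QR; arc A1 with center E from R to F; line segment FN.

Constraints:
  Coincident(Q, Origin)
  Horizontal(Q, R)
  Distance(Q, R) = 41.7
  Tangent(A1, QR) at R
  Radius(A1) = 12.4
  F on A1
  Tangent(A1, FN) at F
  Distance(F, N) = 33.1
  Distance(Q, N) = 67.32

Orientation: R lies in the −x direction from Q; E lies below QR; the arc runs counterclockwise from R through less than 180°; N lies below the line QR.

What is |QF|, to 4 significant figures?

55.85

Q is at the origin; Q and R share the same y with |QR| = 41.7 and R on the −x side, so R = (-41.70, 0.000). Since A1 is tangent to QR there, ER ⟂ QR, so E = R + (0, -12.4) = (-41.70, -12.40). Since EF ⟂ FN (tangency), |EN| = √(12.4² + 33.1²) = 35.35 regardless of where F sits on A1. So N lies on both circle(Q, 67.32) and circle(E, 35.35); the below-QR intersection is N = (-48.03, -47.18). F is the foot of the tangent from N: F = (-53.90, -14.60).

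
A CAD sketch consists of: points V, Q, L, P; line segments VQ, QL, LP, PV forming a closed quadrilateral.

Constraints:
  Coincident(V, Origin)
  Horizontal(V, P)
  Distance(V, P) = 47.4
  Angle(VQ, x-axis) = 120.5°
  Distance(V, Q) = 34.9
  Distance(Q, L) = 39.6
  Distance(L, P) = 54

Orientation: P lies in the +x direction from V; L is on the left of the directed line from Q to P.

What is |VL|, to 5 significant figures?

49.382

Checks: |QL| = 39.60 ✓; |LP| = 54.00 ✓.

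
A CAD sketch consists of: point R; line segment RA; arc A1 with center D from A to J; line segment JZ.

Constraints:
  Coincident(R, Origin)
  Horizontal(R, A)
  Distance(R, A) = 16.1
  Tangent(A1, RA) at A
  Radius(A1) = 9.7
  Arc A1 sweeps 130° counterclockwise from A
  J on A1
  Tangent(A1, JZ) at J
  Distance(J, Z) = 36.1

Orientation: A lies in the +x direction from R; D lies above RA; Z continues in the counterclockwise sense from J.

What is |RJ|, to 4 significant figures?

28.42

Tangency of A1 to RA means the radius DA is perpendicular to RA, so D = A + (0, 9.7) = (16.10, 9.700). On A1, A sits at bearing -90° from D; a 130° counterclockwise sweep puts J at bearing 40°, so J = D + 9.7·(cos 40°, sin 40°) = (23.53, 15.94). Then |RJ| = |J − R| = 28.42.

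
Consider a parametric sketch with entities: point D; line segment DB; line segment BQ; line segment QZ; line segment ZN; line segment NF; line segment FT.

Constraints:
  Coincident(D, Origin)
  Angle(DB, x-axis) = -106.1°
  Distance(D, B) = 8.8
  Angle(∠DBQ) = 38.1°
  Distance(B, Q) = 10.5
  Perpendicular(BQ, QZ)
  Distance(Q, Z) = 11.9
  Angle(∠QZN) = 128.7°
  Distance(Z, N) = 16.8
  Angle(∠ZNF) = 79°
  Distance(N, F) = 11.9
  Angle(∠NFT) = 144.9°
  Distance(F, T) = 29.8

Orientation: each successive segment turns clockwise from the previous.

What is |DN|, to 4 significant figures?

19.47

BQ ⟂ QZ, so QZ runs at 22.00°; with |QZ| = 11.9, Z = (4.660, 5.738). ∠QZN = 128.7° gives ZN at -29.30° from the x-axis; with |ZN| = 16.8, N = (19.31, -2.483). Then |DN| = |N − D| = 19.47.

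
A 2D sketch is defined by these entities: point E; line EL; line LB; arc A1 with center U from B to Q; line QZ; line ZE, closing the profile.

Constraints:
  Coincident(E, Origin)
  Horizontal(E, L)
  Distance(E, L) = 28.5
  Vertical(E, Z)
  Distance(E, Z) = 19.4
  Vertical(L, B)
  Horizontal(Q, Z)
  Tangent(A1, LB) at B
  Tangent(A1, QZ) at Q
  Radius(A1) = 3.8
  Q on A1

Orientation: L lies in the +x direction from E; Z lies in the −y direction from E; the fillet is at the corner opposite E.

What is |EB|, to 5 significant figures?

32.490

E is at the origin; EL is horizontal with |EL| = 28.5 and L on the +x side, so L = (28.500, 0.0000). EZ is vertical with |EZ| = 19.4 and Z on the −y side, so Z = (0.0000, -19.400). The virtual corner opposite E is at (28.500, -19.400). The tangent condition forces UB to be normal to LB and since A1 is tangent to QZ there, UQ ⟂ QZ, with radius 3.8, so the center U sits 3.8 in from both sides at U = (24.700, -15.600). That places the tangent points at B = (28.500, -15.600) on LB and Q = (24.700, -19.400) on QZ. Then |EB| = |B − E| = 32.490.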